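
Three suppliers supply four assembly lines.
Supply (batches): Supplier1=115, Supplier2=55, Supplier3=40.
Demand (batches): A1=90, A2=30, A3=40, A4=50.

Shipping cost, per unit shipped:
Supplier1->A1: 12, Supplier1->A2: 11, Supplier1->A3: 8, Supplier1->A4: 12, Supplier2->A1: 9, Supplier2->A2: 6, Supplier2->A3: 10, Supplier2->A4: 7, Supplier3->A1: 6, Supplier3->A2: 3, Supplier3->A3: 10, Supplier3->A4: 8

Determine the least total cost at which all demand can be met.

1765

Optimal allocation:
  Supplier1–A1: 75 batches
  Supplier1–A3: 40 batches
  Supplier2–A1: 5 batches
  Supplier2–A4: 50 batches
  Supplier3–A1: 10 batches
  Supplier3–A2: 30 batches
Total cost = 1765.
(Supply check: Supplier1 ships 115; Supplier2 ships 55; Supplier3 ships 40.)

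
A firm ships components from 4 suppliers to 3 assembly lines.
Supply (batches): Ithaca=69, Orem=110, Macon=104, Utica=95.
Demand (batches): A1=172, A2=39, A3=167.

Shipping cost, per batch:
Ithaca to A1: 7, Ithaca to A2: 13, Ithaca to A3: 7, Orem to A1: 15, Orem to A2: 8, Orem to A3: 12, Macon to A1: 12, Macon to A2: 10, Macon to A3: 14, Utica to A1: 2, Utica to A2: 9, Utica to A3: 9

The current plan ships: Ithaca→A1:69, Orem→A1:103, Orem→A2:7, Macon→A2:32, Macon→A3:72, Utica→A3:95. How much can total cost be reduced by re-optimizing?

1128

Current plan cost = 69·7 + 103·15 + 7·8 + 32·10 + 72·14 + 95·9 = 4267.
Optimal plan:
  Ithaca->A3: 69 batches
  Orem->A2: 12 batches
  Orem->A3: 98 batches
  Macon->A1: 77 batches
  Macon->A2: 27 batches
  Utica->A1: 95 batches
Optimal cost = 3139.
Saving = 4267 − 3139 = 1128.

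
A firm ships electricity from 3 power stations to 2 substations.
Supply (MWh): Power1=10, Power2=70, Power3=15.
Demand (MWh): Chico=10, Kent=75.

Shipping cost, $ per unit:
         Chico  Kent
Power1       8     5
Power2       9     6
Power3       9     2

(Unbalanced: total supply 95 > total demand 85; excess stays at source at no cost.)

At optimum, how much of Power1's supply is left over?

0

An optimal plan:
  Power1->Kent: 10 × $5 = $50
  Power2->Chico: 10 × $9 = $90
  Power2->Kent: 50 × $6 = $300
  Power3->Kent: 15 × $2 = $30
Total cost = $470.
Power1 ships 10 of its 10, leaving 0.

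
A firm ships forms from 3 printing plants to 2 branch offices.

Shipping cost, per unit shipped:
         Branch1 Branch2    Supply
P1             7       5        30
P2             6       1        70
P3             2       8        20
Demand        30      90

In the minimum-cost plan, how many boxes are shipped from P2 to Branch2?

Optimal shipments:
  P1→Branch1: 10 × 7 = 70
  P1→Branch2: 20 × 5 = 100
  P2→Branch2: 70 × 1 = 70
  P3→Branch1: 20 × 2 = 40
Total cost = 280.
So P2→Branch2 carries 70 boxes.

70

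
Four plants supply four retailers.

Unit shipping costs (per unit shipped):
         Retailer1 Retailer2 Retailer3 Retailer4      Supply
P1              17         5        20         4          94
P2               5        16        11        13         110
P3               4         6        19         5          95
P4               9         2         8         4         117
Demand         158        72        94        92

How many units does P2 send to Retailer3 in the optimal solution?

Solving gives:
  P1–Retailer2: 2 × 5 = 10
  P1–Retailer4: 92 × 4 = 368
  P2–Retailer1: 63 × 5 = 315
  P2–Retailer3: 47 × 11 = 517
  P3–Retailer1: 95 × 4 = 380
  P4–Retailer2: 70 × 2 = 140
  P4–Retailer3: 47 × 8 = 376
Total cost = 2106.
So P2→Retailer3 carries 47 units.

47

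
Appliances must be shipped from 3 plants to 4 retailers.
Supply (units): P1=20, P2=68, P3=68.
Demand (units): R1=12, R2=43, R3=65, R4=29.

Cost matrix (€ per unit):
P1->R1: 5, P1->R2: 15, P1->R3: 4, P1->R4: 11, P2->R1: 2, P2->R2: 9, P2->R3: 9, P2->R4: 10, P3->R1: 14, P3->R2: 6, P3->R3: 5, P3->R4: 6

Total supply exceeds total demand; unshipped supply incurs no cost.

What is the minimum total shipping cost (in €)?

914

A cheapest plan:
  P1–R3: 20 × €4 = €80
  P2–R1: 12 × €2 = €24
  P2–R2: 43 × €9 = €387
  P2–R4: 6 × €10 = €60
  P3–R3: 45 × €5 = €225
  P3–R4: 23 × €6 = €138
Total = 80 + 24 + 387 + 60 + 225 + 138 = €914.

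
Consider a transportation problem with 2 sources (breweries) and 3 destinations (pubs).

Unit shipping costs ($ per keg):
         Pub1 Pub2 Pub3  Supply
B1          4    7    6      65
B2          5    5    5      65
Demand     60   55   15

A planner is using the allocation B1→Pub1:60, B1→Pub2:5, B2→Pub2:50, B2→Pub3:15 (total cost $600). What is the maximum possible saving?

Current plan cost = 60·4 + 5·7 + 50·5 + 15·5 = $600.
Optimal plan:
  B1 to Pub1: 60 × $4 = $240
  B1 to Pub3: 5 × $6 = $30
  B2 to Pub2: 55 × $5 = $275
  B2 to Pub3: 10 × $5 = $50
Optimal cost = $595.
Saving = 600 − 595 = $5.

5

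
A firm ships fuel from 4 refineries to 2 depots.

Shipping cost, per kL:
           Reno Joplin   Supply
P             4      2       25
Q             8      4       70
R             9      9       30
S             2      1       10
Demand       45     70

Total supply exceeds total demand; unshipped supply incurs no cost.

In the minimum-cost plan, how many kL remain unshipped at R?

Minimum-cost shipments:
  P→Reno: 25 × 4 = 100
  Q→Joplin: 70 × 4 = 280
  R→Reno: 10 × 9 = 90
  S→Reno: 10 × 2 = 20
Total cost = 490.
R ships 10 of its 30, leaving 20.

20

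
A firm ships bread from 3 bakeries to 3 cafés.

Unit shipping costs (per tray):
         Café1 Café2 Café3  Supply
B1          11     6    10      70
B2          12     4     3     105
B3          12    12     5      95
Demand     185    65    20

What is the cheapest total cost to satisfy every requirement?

2470

One minimum-cost allocation:
  B1–Café1: 70 × 11 = 770
  B2–Café1: 20 × 12 = 240
  B2–Café2: 65 × 4 = 260
  B2–Café3: 20 × 3 = 60
  B3–Café1: 95 × 12 = 1140
Total = 770 + 240 + 260 + 60 + 1140 = 2470.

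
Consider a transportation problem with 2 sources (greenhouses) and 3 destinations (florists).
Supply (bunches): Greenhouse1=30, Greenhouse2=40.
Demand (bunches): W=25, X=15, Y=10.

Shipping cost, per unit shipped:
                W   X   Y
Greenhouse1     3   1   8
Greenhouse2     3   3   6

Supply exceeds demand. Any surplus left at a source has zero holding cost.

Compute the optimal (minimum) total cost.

150

One minimum-cost allocation:
  Greenhouse1 to W: 15 × 3 = 45
  Greenhouse1 to X: 15 × 1 = 15
  Greenhouse2 to W: 10 × 3 = 30
  Greenhouse2 to Y: 10 × 6 = 60
Total = 45 + 15 + 30 + 60 = 150.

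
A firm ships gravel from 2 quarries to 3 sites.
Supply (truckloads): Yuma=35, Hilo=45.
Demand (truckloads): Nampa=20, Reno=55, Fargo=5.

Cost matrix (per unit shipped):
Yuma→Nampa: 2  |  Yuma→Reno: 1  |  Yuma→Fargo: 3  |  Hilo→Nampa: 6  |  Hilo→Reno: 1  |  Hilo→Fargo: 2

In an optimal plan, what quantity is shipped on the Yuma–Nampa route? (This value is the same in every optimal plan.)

20

Optimal shipments:
  Yuma–Nampa: 20 × 2 = 40
  Yuma–Reno: 15 × 1 = 15
  Hilo–Reno: 40 × 1 = 40
  Hilo–Fargo: 5 × 2 = 10
Total cost = 105.
So Yuma→Nampa carries 20 truckloads.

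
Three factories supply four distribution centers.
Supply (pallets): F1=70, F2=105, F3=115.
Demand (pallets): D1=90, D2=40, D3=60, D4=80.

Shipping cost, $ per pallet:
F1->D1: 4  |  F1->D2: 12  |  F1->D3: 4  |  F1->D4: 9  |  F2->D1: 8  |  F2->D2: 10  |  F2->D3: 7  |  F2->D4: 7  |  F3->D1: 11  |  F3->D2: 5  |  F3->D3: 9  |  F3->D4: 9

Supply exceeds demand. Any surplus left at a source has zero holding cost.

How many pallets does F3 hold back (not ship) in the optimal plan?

Minimum-cost shipments:
  F1->D1: 70 × $4 = $280
  F2->D1: 20 × $8 = $160
  F2->D3: 5 × $7 = $35
  F2->D4: 80 × $7 = $560
  F3->D2: 40 × $5 = $200
  F3->D3: 55 × $9 = $495
Total cost = $1730.
F3 ships 95 of its 115, leaving 20.

20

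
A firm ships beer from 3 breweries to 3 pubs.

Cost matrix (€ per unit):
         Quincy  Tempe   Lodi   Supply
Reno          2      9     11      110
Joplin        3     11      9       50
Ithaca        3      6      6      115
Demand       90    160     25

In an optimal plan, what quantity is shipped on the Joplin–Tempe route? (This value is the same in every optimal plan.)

0

Optimal shipments:
  Reno to Quincy: 65 × €2 = €130
  Reno to Tempe: 45 × €9 = €405
  Joplin to Quincy: 25 × €3 = €75
  Joplin to Lodi: 25 × €9 = €225
  Ithaca to Tempe: 115 × €6 = €690
Total cost = €1525.
The route Joplin→Tempe is not used.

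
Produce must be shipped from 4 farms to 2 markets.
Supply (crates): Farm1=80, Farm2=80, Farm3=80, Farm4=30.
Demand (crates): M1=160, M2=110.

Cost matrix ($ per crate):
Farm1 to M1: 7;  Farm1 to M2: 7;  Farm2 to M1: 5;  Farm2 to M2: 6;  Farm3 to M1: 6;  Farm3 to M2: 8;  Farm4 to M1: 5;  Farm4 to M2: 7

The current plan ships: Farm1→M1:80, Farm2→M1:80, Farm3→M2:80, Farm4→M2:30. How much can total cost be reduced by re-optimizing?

190

Current plan cost = 80·7 + 80·5 + 80·8 + 30·7 = $1810.
Optimal plan:
  Farm1–M2: 80 × $7 = $560
  Farm2–M1: 50 × $5 = $250
  Farm2–M2: 30 × $6 = $180
  Farm3–M1: 80 × $6 = $480
  Farm4–M1: 30 × $5 = $150
Optimal cost = $1620.
Saving = 1810 − 1620 = $190.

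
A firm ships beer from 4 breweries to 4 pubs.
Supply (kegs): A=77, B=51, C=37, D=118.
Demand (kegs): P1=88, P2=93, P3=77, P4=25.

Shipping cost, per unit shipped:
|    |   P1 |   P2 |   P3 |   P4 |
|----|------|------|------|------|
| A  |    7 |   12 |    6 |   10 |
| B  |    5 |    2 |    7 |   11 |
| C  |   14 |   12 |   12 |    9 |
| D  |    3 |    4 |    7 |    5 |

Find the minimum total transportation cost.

1317

A cheapest plan:
  A->P3: 77 × 6 = 462
  B->P2: 51 × 2 = 102
  C->P2: 12 × 12 = 144
  C->P4: 25 × 9 = 225
  D->P1: 88 × 3 = 264
  D->P2: 30 × 4 = 120
Total = 462 + 102 + 144 + 225 + 264 + 120 = 1317.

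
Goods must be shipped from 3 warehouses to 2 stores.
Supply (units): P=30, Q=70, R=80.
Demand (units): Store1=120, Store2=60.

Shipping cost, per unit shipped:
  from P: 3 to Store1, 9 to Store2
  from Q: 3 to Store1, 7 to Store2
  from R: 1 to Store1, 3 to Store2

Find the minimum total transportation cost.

500

An optimal shipping plan:
  P to Store1: 30 × 3 = 90
  Q to Store1: 70 × 3 = 210
  R to Store1: 20 × 1 = 20
  R to Store2: 60 × 3 = 180
Total = 90 + 210 + 20 + 180 = 500.
(Supply check: P ships 30; Q ships 70; R ships 80.)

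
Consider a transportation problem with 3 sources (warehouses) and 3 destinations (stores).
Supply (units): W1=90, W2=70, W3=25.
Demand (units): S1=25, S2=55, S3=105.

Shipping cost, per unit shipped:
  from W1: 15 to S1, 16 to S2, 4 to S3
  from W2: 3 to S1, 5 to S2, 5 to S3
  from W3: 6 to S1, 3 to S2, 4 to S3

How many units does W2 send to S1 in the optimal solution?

Optimal shipments:
  W1->S3: 90 × 4 = 360
  W2->S1: 25 × 3 = 75
  W2->S2: 30 × 5 = 150
  W2->S3: 15 × 5 = 75
  W3->S2: 25 × 3 = 75
Total cost = 735.
So W2→S1 carries 25 units.

25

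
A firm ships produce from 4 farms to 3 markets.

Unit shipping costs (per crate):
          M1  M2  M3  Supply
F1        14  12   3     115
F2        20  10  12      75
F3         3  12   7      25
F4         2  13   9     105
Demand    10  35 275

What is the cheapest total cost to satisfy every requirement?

2225

A cheapest plan:
  F1->M3: 115 × 3 = 345
  F2->M2: 35 × 10 = 350
  F2->M3: 40 × 12 = 480
  F3->M3: 25 × 7 = 175
  F4->M1: 10 × 2 = 20
  F4->M3: 95 × 9 = 855
Total = 345 + 350 + 480 + 175 + 20 + 855 = 2225.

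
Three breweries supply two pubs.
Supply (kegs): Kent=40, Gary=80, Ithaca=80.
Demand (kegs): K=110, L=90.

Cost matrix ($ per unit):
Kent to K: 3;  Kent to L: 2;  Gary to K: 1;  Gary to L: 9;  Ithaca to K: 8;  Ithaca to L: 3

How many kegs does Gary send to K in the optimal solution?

The minimum-cost plan:
  Kent→K: 30 kegs
  Kent→L: 10 kegs
  Gary→K: 80 kegs
  Ithaca→L: 80 kegs
Total cost = $430.
So Gary→K carries 80 kegs.

80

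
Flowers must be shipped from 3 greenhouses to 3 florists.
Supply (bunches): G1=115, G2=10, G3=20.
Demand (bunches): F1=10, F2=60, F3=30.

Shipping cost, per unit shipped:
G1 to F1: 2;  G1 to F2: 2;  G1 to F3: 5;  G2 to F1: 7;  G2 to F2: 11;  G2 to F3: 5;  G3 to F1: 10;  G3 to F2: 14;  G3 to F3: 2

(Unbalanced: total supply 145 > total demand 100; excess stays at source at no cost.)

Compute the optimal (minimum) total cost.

A cheapest plan:
  G1–F1: 10 × 2 = 20
  G1–F2: 60 × 2 = 120
  G2–F3: 10 × 5 = 50
  G3–F3: 20 × 2 = 40
Total = 20 + 120 + 50 + 40 = 230.
(Supply check: G1 ships 70; G2 ships 10; G3 ships 20.)

230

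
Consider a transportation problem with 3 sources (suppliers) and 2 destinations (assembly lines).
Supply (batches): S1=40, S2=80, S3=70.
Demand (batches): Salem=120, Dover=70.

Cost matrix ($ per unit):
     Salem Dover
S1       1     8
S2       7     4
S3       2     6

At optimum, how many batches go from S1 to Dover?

The minimum-cost plan:
  S1→Salem: 40 × $1 = $40
  S2→Salem: 10 × $7 = $70
  S2→Dover: 70 × $4 = $280
  S3→Salem: 70 × $2 = $140
Total cost = $530.
The route S1→Dover is not used.

0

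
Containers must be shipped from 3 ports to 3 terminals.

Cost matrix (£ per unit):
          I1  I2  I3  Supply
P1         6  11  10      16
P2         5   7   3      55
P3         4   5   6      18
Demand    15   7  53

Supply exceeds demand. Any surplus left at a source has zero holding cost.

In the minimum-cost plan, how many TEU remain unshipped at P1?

14

Minimum-cost shipments:
  P1→I1: 2 × £6 = £12
  P2→I1: 2 × £5 = £10
  P2→I3: 53 × £3 = £159
  P3→I1: 11 × £4 = £44
  P3→I2: 7 × £5 = £35
Total cost = £260.
P1 ships 2 of its 16, leaving 14.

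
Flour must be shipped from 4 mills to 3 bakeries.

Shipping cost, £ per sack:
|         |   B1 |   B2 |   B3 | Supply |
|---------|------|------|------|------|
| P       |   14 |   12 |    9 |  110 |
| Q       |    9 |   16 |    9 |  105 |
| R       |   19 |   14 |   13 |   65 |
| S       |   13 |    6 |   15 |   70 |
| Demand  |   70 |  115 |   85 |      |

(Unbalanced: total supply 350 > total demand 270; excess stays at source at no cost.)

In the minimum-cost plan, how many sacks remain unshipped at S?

An optimal plan:
  P–B2: 45 × £12 = £540
  P–B3: 65 × £9 = £585
  Q–B1: 70 × £9 = £630
  Q–B3: 20 × £9 = £180
  S–B2: 70 × £6 = £420
Total cost = £2355.
S ships 70 of its 70, leaving 0.

0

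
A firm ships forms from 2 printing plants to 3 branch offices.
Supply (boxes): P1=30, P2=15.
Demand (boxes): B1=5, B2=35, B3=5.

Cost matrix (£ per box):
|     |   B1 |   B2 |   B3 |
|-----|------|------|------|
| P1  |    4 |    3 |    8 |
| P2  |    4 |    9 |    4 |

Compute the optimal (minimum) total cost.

An optimal shipping plan:
  P1–B2: 30 × £3 = £90
  P2–B1: 5 × £4 = £20
  P2–B2: 5 × £9 = £45
  P2–B3: 5 × £4 = £20
Total = 90 + 20 + 45 + 20 = £175.
(Supply check: P1 ships 30; P2 ships 15.)

175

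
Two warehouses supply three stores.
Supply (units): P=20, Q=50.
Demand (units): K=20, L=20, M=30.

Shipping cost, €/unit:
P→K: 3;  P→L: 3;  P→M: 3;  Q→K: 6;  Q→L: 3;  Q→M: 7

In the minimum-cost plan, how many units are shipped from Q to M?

The minimum-cost plan:
  P→M: 20 × €3 = €60
  Q→K: 20 × €6 = €120
  Q→L: 20 × €3 = €60
  Q→M: 10 × €7 = €70
Total cost = €310.
So Q→M carries 10 units.

10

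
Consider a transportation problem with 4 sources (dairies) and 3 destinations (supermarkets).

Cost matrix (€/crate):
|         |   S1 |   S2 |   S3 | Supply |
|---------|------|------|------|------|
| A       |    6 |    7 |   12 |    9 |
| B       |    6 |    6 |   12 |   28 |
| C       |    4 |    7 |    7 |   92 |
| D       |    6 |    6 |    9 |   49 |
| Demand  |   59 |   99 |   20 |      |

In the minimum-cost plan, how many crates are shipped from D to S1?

Solving gives:
  A→S2: 9 × €7 = €63
  B→S2: 28 × €6 = €168
  C→S1: 59 × €4 = €236
  C→S2: 13 × €7 = €91
  C→S3: 20 × €7 = €140
  D→S2: 49 × €6 = €294
Total cost = €992.
The route D→S1 is not used.

0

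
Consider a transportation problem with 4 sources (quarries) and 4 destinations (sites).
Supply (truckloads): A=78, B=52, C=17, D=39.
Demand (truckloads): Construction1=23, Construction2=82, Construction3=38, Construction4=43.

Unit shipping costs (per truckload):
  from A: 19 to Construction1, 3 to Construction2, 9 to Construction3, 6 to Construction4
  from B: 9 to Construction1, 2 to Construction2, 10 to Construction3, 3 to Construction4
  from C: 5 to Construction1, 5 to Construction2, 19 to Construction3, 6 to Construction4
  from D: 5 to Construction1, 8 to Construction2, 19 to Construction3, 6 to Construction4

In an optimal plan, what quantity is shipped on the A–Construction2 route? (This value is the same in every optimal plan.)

40

Solving gives:
  A->Construction2: 40 × 3 = 120
  A->Construction3: 38 × 9 = 342
  B->Construction2: 42 × 2 = 84
  B->Construction4: 10 × 3 = 30
  C->Construction1: 17 × 5 = 85
  D->Construction1: 6 × 5 = 30
  D->Construction4: 33 × 6 = 198
Total cost = 889.
So A→Construction2 carries 40 truckloads.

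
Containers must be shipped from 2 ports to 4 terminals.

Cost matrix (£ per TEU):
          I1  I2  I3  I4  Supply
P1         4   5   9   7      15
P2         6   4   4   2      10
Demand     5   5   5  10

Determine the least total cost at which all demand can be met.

110

An optimal shipping plan:
  P1 to I1: 5 × £4 = £20
  P1 to I2: 5 × £5 = £25
  P1 to I3: 5 × £9 = £45
  P2 to I4: 10 × £2 = £20
Total = 20 + 25 + 45 + 20 = £110.
(Supply check: P1 ships 15; P2 ships 10.)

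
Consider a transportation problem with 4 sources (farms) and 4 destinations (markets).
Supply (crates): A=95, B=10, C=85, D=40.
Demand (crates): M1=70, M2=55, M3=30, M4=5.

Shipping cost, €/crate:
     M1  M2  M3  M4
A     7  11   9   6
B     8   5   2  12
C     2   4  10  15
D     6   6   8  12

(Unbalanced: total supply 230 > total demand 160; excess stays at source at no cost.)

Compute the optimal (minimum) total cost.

670

One minimum-cost allocation:
  A to M3: 20 × €9 = €180
  A to M4: 5 × €6 = €30
  B to M3: 10 × €2 = €20
  C to M1: 70 × €2 = €140
  C to M2: 15 × €4 = €60
  D to M2: 40 × €6 = €240
Total = 180 + 30 + 20 + 140 + 60 + 240 = €670.
(Supply check: A ships 25; B ships 10; C ships 85; D ships 40.)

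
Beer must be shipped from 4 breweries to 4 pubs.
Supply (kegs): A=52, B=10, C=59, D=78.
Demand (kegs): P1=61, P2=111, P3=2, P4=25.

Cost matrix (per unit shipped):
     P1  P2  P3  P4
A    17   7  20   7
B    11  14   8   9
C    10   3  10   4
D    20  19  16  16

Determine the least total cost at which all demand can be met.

An optimal shipping plan:
  A→P2: 52 × 7 = 364
  B→P1: 10 × 11 = 110
  C→P2: 59 × 3 = 177
  D→P1: 51 × 20 = 1020
  D→P3: 2 × 16 = 32
  D→P4: 25 × 16 = 400
Total = 364 + 110 + 177 + 1020 + 32 + 400 = 2103.
(Supply check: A ships 52; B ships 10; C ships 59; D ships 78.)

2103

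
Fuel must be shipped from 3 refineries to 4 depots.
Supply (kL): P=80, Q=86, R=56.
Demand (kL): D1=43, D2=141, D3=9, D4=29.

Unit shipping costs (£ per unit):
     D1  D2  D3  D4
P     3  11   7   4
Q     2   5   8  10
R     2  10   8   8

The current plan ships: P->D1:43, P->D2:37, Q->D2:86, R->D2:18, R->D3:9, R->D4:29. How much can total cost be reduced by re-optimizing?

163

Current plan cost = 43·3 + 37·11 + 86·5 + 18·10 + 9·8 + 29·8 = £1450.
Optimal plan:
  P to D2: 42 × £11 = £462
  P to D3: 9 × £7 = £63
  P to D4: 29 × £4 = £116
  Q to D2: 86 × £5 = £430
  R to D1: 43 × £2 = £86
  R to D2: 13 × £10 = £130
Optimal cost = £1287.
Saving = 1450 − 1287 = £163.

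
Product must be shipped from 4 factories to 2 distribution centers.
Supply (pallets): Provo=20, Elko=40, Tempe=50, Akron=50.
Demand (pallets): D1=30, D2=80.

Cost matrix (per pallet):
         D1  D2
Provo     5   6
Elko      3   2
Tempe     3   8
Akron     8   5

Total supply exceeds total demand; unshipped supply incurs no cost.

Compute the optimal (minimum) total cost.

370

An optimal shipping plan:
  Elko->D2: 40 × 2 = 80
  Tempe->D1: 30 × 3 = 90
  Akron->D2: 40 × 5 = 200
Total = 80 + 90 + 200 = 370.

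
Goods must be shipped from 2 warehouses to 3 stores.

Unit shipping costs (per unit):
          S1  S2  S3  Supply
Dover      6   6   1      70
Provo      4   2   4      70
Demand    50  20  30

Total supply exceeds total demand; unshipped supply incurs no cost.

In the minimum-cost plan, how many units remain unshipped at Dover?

An optimal plan:
  Dover–S3: 30 × 1 = 30
  Provo–S1: 50 × 4 = 200
  Provo–S2: 20 × 2 = 40
Total cost = 270.
Dover ships 30 of its 70, leaving 40.

40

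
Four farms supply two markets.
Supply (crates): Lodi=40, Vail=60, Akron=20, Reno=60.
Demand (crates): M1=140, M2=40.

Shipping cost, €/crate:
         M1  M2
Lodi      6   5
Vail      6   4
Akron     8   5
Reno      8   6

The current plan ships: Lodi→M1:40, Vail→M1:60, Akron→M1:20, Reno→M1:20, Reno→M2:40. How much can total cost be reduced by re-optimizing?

Current plan cost = 40·6 + 60·6 + 20·8 + 20·8 + 40·6 = €1160.
Optimal plan:
  Lodi to M1: 40 crates
  Vail to M1: 40 crates
  Vail to M2: 20 crates
  Akron to M2: 20 crates
  Reno to M1: 60 crates
Optimal cost = €1140.
Saving = 1160 − 1140 = €20.

20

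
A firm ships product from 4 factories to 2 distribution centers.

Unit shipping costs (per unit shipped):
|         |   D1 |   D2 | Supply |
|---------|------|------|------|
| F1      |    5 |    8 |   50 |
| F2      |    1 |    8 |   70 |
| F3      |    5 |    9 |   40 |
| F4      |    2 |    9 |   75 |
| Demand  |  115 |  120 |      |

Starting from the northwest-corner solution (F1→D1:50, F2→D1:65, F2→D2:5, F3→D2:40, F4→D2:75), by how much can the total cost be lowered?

Current plan cost = 50·5 + 65·1 + 5·8 + 40·9 + 75·9 = 1390.
Optimal plan:
  F1–D2: 50 pallets
  F2–D1: 70 pallets
  F3–D2: 40 pallets
  F4–D1: 45 pallets
  F4–D2: 30 pallets
Optimal cost = 1190.
Saving = 1390 − 1190 = 200.

200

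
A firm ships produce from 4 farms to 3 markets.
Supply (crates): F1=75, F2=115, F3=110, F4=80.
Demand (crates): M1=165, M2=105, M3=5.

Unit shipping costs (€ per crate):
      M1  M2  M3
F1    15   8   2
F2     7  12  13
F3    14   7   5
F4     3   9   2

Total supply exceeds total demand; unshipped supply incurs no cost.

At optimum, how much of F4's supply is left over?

0

Minimum-cost shipments:
  F1->M3: 5 crates
  F2->M1: 85 crates
  F3->M2: 105 crates
  F4->M1: 80 crates
Total cost = €1580.
F4 ships 80 of its 80, leaving 0.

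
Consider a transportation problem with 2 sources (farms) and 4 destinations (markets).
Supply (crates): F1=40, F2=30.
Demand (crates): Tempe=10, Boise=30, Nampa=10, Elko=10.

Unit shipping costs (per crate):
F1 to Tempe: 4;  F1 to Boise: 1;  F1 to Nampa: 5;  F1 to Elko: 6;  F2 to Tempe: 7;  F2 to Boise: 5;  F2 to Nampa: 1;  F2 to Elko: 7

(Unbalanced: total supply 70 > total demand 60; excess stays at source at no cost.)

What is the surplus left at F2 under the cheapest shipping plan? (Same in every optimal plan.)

10

Minimum-cost shipments:
  F1–Tempe: 10 crates
  F1–Boise: 30 crates
  F2–Nampa: 10 crates
  F2–Elko: 10 crates
Total cost = 150.
F2 ships 20 of its 30, leaving 10.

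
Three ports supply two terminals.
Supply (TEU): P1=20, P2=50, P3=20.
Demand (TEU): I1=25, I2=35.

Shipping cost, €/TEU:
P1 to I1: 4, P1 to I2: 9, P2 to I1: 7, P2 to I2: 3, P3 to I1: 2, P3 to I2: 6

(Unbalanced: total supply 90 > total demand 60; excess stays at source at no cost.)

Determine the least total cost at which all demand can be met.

165

Optimal allocation:
  P1->I1: 5 × €4 = €20
  P2->I2: 35 × €3 = €105
  P3->I1: 20 × €2 = €40
Total = 20 + 105 + 40 = €165.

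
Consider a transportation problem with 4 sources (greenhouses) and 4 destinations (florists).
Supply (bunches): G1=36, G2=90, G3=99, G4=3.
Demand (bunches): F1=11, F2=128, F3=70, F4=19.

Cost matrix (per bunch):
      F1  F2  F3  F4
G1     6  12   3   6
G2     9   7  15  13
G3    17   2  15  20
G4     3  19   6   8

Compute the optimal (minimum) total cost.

A cheapest plan:
  G1->F3: 36 × 3 = 108
  G2->F1: 11 × 9 = 99
  G2->F2: 29 × 7 = 203
  G2->F3: 31 × 15 = 465
  G2->F4: 19 × 13 = 247
  G3->F2: 99 × 2 = 198
  G4->F3: 3 × 6 = 18
Total = 108 + 99 + 203 + 465 + 247 + 198 + 18 = 1338.

1338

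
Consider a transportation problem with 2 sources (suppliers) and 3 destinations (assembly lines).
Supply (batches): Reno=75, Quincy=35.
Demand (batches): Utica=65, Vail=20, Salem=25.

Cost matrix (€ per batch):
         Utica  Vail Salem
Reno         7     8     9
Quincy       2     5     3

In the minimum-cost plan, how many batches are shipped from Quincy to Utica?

10

Optimal shipments:
  Reno→Utica: 55 × €7 = €385
  Reno→Vail: 20 × €8 = €160
  Quincy→Utica: 10 × €2 = €20
  Quincy→Salem: 25 × €3 = €75
Total cost = €640.
So Quincy→Utica carries 10 batches.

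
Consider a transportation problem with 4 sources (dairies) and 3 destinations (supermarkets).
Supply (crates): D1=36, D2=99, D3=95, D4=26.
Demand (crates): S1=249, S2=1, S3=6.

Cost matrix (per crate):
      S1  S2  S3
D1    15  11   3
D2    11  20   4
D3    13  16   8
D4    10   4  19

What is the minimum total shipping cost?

A cheapest plan:
  D1->S1: 30 × 15 = 450
  D1->S3: 6 × 3 = 18
  D2->S1: 99 × 11 = 1089
  D3->S1: 95 × 13 = 1235
  D4->S1: 25 × 10 = 250
  D4->S2: 1 × 4 = 4
Total = 450 + 18 + 1089 + 1235 + 250 + 4 = 3046.
(Supply check: D1 ships 36; D2 ships 99; D3 ships 95; D4 ships 26.)

3046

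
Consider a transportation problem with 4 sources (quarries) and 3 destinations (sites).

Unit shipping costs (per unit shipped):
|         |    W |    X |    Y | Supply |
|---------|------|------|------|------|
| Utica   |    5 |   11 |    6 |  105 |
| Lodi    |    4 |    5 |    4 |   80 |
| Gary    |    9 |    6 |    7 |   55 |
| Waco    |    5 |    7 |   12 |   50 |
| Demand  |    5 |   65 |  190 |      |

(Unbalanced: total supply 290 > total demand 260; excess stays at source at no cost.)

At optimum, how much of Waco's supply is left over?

30

Minimum-cost shipments:
  Utica–Y: 105 × 6 = 630
  Lodi–Y: 80 × 4 = 320
  Gary–X: 50 × 6 = 300
  Gary–Y: 5 × 7 = 35
  Waco–W: 5 × 5 = 25
  Waco–X: 15 × 7 = 105
Total cost = 1415.
Waco ships 20 of its 50, leaving 30.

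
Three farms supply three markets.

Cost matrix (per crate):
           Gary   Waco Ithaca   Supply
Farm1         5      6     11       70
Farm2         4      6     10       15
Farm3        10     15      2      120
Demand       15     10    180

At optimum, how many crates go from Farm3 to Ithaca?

120

Solving gives:
  Farm1->Waco: 10 × 6 = 60
  Farm1->Ithaca: 60 × 11 = 660
  Farm2->Gary: 15 × 4 = 60
  Farm3->Ithaca: 120 × 2 = 240
Total cost = 1020.
So Farm3→Ithaca carries 120 crates.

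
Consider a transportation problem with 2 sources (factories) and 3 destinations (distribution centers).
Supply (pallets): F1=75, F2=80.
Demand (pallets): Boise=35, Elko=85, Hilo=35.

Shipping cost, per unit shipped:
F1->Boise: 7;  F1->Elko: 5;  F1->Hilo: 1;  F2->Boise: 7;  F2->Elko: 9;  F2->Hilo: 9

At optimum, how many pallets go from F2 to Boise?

35

Solving gives:
  F1 to Elko: 40 pallets
  F1 to Hilo: 35 pallets
  F2 to Boise: 35 pallets
  F2 to Elko: 45 pallets
Total cost = 885.
So F2→Boise carries 35 pallets.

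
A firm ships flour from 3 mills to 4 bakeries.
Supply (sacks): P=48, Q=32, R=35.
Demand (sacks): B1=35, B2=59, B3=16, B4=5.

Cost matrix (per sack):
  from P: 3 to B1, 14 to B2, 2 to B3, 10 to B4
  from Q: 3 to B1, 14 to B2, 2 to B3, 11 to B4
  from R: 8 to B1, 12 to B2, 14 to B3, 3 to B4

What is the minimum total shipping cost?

918

Optimal allocation:
  P to B1: 3 × 3 = 9
  P to B2: 29 × 14 = 406
  P to B3: 16 × 2 = 32
  Q to B1: 32 × 3 = 96
  R to B2: 30 × 12 = 360
  R to B4: 5 × 3 = 15
Total = 9 + 406 + 32 + 96 + 360 + 15 = 918.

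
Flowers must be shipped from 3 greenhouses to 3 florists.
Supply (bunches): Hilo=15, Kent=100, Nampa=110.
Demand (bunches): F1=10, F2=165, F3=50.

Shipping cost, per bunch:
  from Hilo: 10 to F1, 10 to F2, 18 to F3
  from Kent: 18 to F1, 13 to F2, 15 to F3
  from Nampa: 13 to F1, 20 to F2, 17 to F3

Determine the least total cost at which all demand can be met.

3430

An optimal shipping plan:
  Hilo to F2: 15 × 10 = 150
  Kent to F2: 100 × 13 = 1300
  Nampa to F1: 10 × 13 = 130
  Nampa to F2: 50 × 20 = 1000
  Nampa to F3: 50 × 17 = 850
Total = 150 + 1300 + 130 + 1000 + 850 = 3430.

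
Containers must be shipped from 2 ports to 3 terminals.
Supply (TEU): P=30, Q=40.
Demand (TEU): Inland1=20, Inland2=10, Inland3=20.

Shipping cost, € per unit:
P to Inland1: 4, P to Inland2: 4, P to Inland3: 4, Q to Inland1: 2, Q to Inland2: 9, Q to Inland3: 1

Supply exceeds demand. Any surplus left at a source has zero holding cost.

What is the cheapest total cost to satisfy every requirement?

Optimal allocation:
  P–Inland2: 10 × €4 = €40
  Q–Inland1: 20 × €2 = €40
  Q–Inland3: 20 × €1 = €20
Total = 40 + 40 + 20 = €100.

100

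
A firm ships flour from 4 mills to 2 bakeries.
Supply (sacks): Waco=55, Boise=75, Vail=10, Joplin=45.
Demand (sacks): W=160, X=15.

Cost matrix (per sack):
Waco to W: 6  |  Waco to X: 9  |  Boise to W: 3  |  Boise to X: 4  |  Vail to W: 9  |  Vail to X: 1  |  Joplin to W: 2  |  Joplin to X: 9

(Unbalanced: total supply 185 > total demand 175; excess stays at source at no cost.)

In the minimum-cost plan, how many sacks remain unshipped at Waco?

An optimal plan:
  Waco–W: 45 × 6 = 270
  Boise–W: 70 × 3 = 210
  Boise–X: 5 × 4 = 20
  Vail–X: 10 × 1 = 10
  Joplin–W: 45 × 2 = 90
Total cost = 600.
Waco ships 45 of its 55, leaving 10.

10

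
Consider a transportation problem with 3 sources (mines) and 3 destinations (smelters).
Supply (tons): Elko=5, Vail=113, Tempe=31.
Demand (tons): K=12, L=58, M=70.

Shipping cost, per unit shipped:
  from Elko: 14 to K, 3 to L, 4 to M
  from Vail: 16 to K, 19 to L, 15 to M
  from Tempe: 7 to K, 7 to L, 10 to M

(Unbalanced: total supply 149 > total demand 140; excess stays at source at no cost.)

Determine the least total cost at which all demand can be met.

One minimum-cost allocation:
  Elko→L: 5 × 3 = 15
  Vail→K: 12 × 16 = 192
  Vail→L: 22 × 19 = 418
  Vail→M: 70 × 15 = 1050
  Tempe→L: 31 × 7 = 217
Total = 15 + 192 + 418 + 1050 + 217 = 1892.

1892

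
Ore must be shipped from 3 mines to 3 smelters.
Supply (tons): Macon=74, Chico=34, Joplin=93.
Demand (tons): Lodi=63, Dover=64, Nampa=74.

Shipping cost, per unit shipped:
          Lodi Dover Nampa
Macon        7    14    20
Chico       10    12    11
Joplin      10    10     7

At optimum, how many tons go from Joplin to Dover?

The minimum-cost plan:
  Macon→Lodi: 63 tons
  Macon→Dover: 11 tons
  Chico→Dover: 34 tons
  Joplin→Dover: 19 tons
  Joplin→Nampa: 74 tons
Total cost = 1711.
So Joplin→Dover carries 19 tons.

19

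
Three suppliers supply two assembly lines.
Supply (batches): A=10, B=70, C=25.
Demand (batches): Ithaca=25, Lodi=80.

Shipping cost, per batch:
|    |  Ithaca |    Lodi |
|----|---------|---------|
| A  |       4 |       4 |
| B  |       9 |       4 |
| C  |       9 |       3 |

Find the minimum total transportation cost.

An optimal shipping plan:
  A to Ithaca: 10 batches
  B to Ithaca: 15 batches
  B to Lodi: 55 batches
  C to Lodi: 25 batches
Total cost = 470.

470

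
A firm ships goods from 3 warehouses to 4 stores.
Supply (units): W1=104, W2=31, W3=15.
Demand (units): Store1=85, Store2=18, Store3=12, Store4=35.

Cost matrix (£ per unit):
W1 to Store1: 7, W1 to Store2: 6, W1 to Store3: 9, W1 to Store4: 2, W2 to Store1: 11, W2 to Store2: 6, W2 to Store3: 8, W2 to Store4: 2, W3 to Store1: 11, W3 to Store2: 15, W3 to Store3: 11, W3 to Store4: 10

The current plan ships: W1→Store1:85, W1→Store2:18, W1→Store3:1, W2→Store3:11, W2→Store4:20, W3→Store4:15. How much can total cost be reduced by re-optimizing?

73

Current plan cost = 85·7 + 18·6 + 1·9 + 11·8 + 20·2 + 15·10 = £990.
Optimal plan:
  W1→Store1: 82 units
  W1→Store2: 18 units
  W1→Store4: 4 units
  W2→Store4: 31 units
  W3→Store1: 3 units
  W3→Store3: 12 units
Optimal cost = £917.
Saving = 990 − 917 = £73.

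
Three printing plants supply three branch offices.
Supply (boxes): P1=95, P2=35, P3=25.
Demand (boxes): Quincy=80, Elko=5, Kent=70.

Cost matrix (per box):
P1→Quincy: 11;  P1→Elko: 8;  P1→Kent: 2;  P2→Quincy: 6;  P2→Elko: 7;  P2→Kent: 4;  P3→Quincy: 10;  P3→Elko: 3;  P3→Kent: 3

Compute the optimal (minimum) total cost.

An optimal shipping plan:
  P1 to Quincy: 25 boxes
  P1 to Kent: 70 boxes
  P2 to Quincy: 35 boxes
  P3 to Quincy: 20 boxes
  P3 to Elko: 5 boxes
Total cost = 840.
(Supply check: P1 ships 95; P2 ships 35; P3 ships 25.)

840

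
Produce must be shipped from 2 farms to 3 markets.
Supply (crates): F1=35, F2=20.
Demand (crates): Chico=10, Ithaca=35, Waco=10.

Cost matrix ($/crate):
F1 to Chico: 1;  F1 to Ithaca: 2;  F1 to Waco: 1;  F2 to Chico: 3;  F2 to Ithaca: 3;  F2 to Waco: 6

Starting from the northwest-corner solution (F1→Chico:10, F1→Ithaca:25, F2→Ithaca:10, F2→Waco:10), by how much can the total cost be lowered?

40

Current plan cost = 10·1 + 25·2 + 10·3 + 10·6 = $150.
Optimal plan:
  F1–Chico: 10 × $1 = $10
  F1–Ithaca: 15 × $2 = $30
  F1–Waco: 10 × $1 = $10
  F2–Ithaca: 20 × $3 = $60
Optimal cost = $110.
Saving = 150 − 110 = $40.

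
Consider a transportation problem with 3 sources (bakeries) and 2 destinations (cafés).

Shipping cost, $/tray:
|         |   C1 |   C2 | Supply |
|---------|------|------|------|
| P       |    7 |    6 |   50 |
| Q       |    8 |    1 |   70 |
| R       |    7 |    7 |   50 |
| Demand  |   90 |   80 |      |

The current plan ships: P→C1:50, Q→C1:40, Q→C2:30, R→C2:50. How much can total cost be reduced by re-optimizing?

Current plan cost = 50·7 + 40·8 + 30·1 + 50·7 = $1050.
Optimal plan:
  P→C1: 40 trays
  P→C2: 10 trays
  Q→C2: 70 trays
  R→C1: 50 trays
Optimal cost = $760.
Saving = 1050 − 760 = $290.

290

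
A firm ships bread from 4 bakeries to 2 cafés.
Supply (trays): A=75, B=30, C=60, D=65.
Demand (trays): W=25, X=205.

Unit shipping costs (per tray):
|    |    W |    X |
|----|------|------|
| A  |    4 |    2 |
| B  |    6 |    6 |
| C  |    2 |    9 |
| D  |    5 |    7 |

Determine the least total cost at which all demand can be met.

An optimal shipping plan:
  A→X: 75 × 2 = 150
  B→X: 30 × 6 = 180
  C→W: 25 × 2 = 50
  C→X: 35 × 9 = 315
  D→X: 65 × 7 = 455
Total = 150 + 180 + 50 + 315 + 455 = 1150.
(Supply check: A ships 75; B ships 30; C ships 60; D ships 65.)

1150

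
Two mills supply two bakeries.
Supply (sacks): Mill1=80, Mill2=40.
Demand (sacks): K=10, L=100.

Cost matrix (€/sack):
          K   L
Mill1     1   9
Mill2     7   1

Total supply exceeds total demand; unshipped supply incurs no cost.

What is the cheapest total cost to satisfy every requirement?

590

A cheapest plan:
  Mill1->K: 10 sacks
  Mill1->L: 60 sacks
  Mill2->L: 40 sacks
Total cost = €590.
(Supply check: Mill1 ships 70; Mill2 ships 40.)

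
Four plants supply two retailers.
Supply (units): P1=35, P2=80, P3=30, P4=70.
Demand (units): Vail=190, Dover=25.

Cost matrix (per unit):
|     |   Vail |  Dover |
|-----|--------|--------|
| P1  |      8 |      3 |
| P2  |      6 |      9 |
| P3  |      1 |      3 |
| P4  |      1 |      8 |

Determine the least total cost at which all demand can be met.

735

One minimum-cost allocation:
  P1->Vail: 10 units
  P1->Dover: 25 units
  P2->Vail: 80 units
  P3->Vail: 30 units
  P4->Vail: 70 units
Total cost = 735.
(Supply check: P1 ships 35; P2 ships 80; P3 ships 30; P4 ships 70.)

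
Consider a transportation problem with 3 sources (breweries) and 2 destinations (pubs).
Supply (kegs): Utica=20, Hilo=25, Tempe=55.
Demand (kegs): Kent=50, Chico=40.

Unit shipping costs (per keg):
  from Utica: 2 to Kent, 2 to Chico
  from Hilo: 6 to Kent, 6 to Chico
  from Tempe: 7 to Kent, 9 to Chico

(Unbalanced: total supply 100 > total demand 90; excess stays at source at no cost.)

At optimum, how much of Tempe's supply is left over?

10

An optimal plan:
  Utica→Chico: 20 × 2 = 40
  Hilo→Kent: 5 × 6 = 30
  Hilo→Chico: 20 × 6 = 120
  Tempe→Kent: 45 × 7 = 315
Total cost = 505.
Tempe ships 45 of its 55, leaving 10.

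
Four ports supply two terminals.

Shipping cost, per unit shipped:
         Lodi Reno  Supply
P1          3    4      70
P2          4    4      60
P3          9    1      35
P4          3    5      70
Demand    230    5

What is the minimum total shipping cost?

An optimal shipping plan:
  P1->Lodi: 70 × 3 = 210
  P2->Lodi: 60 × 4 = 240
  P3->Lodi: 30 × 9 = 270
  P3->Reno: 5 × 1 = 5
  P4->Lodi: 70 × 3 = 210
Total = 210 + 240 + 270 + 5 + 210 = 935.

935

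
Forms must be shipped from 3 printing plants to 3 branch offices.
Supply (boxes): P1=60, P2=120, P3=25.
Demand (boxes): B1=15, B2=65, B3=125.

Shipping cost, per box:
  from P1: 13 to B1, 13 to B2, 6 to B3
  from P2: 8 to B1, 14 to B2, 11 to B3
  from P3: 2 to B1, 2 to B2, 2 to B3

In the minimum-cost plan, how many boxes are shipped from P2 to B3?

The minimum-cost plan:
  P1 to B3: 60 × 6 = 360
  P2 to B1: 15 × 8 = 120
  P2 to B2: 40 × 14 = 560
  P2 to B3: 65 × 11 = 715
  P3 to B2: 25 × 2 = 50
Total cost = 1805.
So P2→B3 carries 65 boxes.

65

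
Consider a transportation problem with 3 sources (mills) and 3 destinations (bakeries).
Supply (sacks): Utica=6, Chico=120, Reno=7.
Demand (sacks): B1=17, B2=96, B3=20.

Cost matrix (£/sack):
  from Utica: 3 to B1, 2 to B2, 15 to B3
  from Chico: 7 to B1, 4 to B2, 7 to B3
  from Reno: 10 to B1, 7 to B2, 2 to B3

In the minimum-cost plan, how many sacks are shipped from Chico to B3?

Solving gives:
  Utica to B1: 6 sacks
  Chico to B1: 11 sacks
  Chico to B2: 96 sacks
  Chico to B3: 13 sacks
  Reno to B3: 7 sacks
Total cost = £584.
So Chico→B3 carries 13 sacks.

13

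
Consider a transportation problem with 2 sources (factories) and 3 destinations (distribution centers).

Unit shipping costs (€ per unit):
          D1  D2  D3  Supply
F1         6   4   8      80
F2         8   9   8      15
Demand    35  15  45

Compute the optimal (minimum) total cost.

630

A cheapest plan:
  F1->D1: 35 × €6 = €210
  F1->D2: 15 × €4 = €60
  F1->D3: 30 × €8 = €240
  F2->D3: 15 × €8 = €120
Total = 210 + 60 + 240 + 120 = €630.
(Supply check: F1 ships 80; F2 ships 15.)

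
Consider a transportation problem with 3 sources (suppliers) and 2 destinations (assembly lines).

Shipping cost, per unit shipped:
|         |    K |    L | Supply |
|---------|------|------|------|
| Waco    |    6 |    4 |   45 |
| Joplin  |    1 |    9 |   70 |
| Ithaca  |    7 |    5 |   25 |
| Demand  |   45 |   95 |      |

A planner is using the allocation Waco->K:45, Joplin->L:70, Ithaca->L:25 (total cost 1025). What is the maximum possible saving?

Current plan cost = 45·6 + 70·9 + 25·5 = 1025.
Optimal plan:
  Waco–L: 45 × 4 = 180
  Joplin–K: 45 × 1 = 45
  Joplin–L: 25 × 9 = 225
  Ithaca–L: 25 × 5 = 125
Optimal cost = 575.
Saving = 1025 − 575 = 450.

450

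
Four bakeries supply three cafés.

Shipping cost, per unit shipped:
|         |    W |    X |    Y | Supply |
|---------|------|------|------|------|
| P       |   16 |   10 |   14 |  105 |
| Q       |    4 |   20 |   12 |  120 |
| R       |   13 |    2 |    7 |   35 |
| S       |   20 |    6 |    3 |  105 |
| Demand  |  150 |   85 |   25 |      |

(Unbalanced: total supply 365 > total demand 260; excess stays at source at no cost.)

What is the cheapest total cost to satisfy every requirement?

1405

One minimum-cost allocation:
  P–W: 30 × 16 = 480
  Q–W: 120 × 4 = 480
  R–X: 35 × 2 = 70
  S–X: 50 × 6 = 300
  S–Y: 25 × 3 = 75
Total = 480 + 480 + 70 + 300 + 75 = 1405.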